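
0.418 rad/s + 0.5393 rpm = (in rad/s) 0.4745. Check: 0.418 rad/s is already in rad/s. 1 rpm = 0.10471976 rad/s, so 0.5393 rpm = 0.5393 * 0.10471976 = 0.056475364 rad/s. Sum: 0.418 + 0.056475364 = 0.47447536 rad/s. Result: 0.47447536 rad/s ≈ 0.4745 rad/s (4 s.f.).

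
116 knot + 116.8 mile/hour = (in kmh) 1 knot = 0.51444444 m/s, so 116 knot = 116 * 0.51444444 = 59.675556 m/s. 1 mile/hour = 0.44704 m/s, so 116.8 mile/hour = 116.8 * 0.44704 = 52.214272 m/s. Sum: 59.675556 + 52.214272 = 111.88983 m/s. 1 kmh = 0.27777778 m/s, so 111.88983 m/s = 111.88983 / 0.27777778 = 402.80338 kmh ≈ 402.8 kmh (4 s.f.). Final answer: 402.8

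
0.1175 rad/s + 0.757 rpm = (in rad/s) 0.1175 rad/s is already in rad/s. 1 rpm = 0.10471976 rad/s, so 0.757 rpm = 0.757 * 0.10471976 = 0.079272855 rad/s. Sum: 0.1175 + 0.079272855 = 0.19677285 rad/s. Result: 0.19677285 rad/s ≈ 0.1968 rad/s (4 s.f.). Final answer: 0.1968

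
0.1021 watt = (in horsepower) 0.0001369. Check: 0.1021 watt = 0.1021 W. 1 horsepower = 745.69987 W, so 0.1021 W = 0.1021 / 745.69987 = 0.00013691836 horsepower ≈ 0.0001369 horsepower (4 s.f.).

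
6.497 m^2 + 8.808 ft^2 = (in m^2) 7.315. Check: 6.497 m^2 is already in m^2. 1 ft^2 = 0.09290304 m^2, so 8.808 ft^2 = 8.808 * 0.09290304 = 0.81828998 m^2. Sum: 6.497 + 0.81828998 = 7.31529 m^2. Result: 7.31529 m^2 ≈ 7.315 m^2 (4 s.f.).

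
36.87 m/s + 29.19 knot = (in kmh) 36.87 m/s is already in m/s. 1 knot = 0.51444444 m/s, so 29.19 knot = 29.19 * 0.51444444 = 15.016633 m/s. Sum: 36.87 + 15.016633 = 51.886633 m/s. 1 kmh = 0.27777778 m/s, so 51.886633 m/s = 51.886633 / 0.27777778 = 186.79188 kmh ≈ 186.8 kmh (4 s.f.). Final answer: 186.8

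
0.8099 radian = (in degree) 46.4. Check: 0.8099 radian = 0.8099 rad. 1 degree = 0.017453293 rad, so 0.8099 rad = 0.8099 / 0.017453293 = 46.403852 degree ≈ 46.4 degree (4 s.f.).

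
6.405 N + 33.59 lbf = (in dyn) 1.558e+07. Check: 6.405 N is already in N. 1 lbf = 4.4482216 N, so 33.59 lbf = 33.59 * 4.4482216 = 149.41576 N. Sum: 6.405 + 149.41576 = 155.82076 N. 1 dyn = 1e-05 N, so 155.82076 N = 155.82076 / 1e-05 = 15582076 dyn ≈ 1.558e+07 dyn (4 s.f.).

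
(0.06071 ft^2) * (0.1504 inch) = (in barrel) 1 ft^2 = 0.09290304 m^2, so 0.06071 ft^2 = 0.06071 * 0.09290304 = 0.0056401436 m^2. 1 inch = 0.0254 m, so 0.1504 inch = 0.1504 * 0.0254 = 0.00382016 m. Combine: 0.0056401436 m^2 * 0.00382016 m = 2.1546251e-05 m^3. 1 barrel = 0.15898729 m^3, so 2.1546251e-05 m^3 = 2.1546251e-05 / 0.15898729 = 0.00013552184 barrel ≈ 0.0001355 barrel (4 s.f.). Final answer: 0.0001355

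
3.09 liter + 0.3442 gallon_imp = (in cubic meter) 1 liter = 0.001 m^3, so 3.09 liter = 3.09 * 0.001 = 0.00309 m^3. 1 gallon_imp = 0.00454609 m^3, so 0.3442 gallon_imp = 0.3442 * 0.00454609 = 0.0015647642 m^3. Sum: 0.00309 + 0.0015647642 = 0.0046547642 m^3. 0.0046547642 m^3 = 0.0046547642 cubic meter ≈ 0.004655 cubic meter (4 s.f.). Final answer: 0.004655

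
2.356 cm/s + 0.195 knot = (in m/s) 1 cm/s = 0.01 m/s, so 2.356 cm/s = 2.356 * 0.01 = 0.02356 m/s. 1 knot = 0.51444444 m/s, so 0.195 knot = 0.195 * 0.51444444 = 0.10031667 m/s. Sum: 0.02356 + 0.10031667 = 0.12387667 m/s. Result: 0.12387667 m/s ≈ 0.1239 m/s (4 s.f.). Final answer: 0.1239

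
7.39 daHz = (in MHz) 7.39e-05. Check: 1 daHz = 10 Hz, so 7.39 daHz = 7.39 * 10 = 73.9 Hz. 1 MHz = 1000000 Hz, so 73.9 Hz = 73.9 / 1000000 = 7.39e-05 MHz.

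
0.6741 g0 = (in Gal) 661.1. Check: 1 g0 = 9.80665 m/s^2, so 0.6741 g0 = 0.6741 * 9.80665 = 6.6106628 m/s^2. 1 Gal = 0.01 m/s^2, so 6.6106628 m/s^2 = 6.6106628 / 0.01 = 661.06628 Gal ≈ 661.1 Gal (4 s.f.).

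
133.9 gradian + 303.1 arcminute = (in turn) 1 gradian = 0.015707963 rad, so 133.9 gradian = 133.9 * 0.015707963 = 2.1032963 rad. 1 arcminute = 0.00029088821 rad, so 303.1 arcminute = 303.1 * 0.00029088821 = 0.088168216 rad. Sum: 2.1032963 + 0.088168216 = 2.1914645 rad. 1 turn = 6.2831853 rad, so 2.1914645 rad = 2.1914645 / 6.2831853 = 0.34878241 turn ≈ 0.3488 turn (4 s.f.). Final answer: 0.3488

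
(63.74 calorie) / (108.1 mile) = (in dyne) 1 calorie = 4.184 J, so 63.74 calorie = 63.74 * 4.184 = 266.68816 J. 1 mile = 1609.344 m, so 108.1 mile = 108.1 * 1609.344 = 173970.09 m. Combine: 266.68816 J / 173970.09 m = 0.0015329541 N. 1 dyne = 1e-05 N, so 0.0015329541 N = 0.0015329541 / 1e-05 = 153.29541 dyne ≈ 153.3 dyne (4 s.f.). Final answer: 153.3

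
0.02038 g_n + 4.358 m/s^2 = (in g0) 0.4648. Check: 1 g_n = 9.80665 m/s^2, so 0.02038 g_n = 0.02038 * 9.80665 = 0.19985953 m/s^2. 4.358 m/s^2 is already in m/s^2. Sum: 0.19985953 + 4.358 = 4.5578595 m/s^2. 1 g0 = 9.80665 m/s^2, so 4.5578595 m/s^2 = 4.5578595 / 9.80665 = 0.46477233 g0 ≈ 0.4648 g0 (4 s.f.).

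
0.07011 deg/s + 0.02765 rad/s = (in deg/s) 1.654. Check: 1 deg/s = 0.017453293 rad/s, so 0.07011 deg/s = 0.07011 * 0.017453293 = 0.0012236503 rad/s. 0.02765 rad/s is already in rad/s. Sum: 0.0012236503 + 0.02765 = 0.02887365 rad/s. 1 deg/s = 0.017453293 rad/s, so 0.02887365 rad/s = 0.02887365 / 0.017453293 = 1.6543383 deg/s ≈ 1.654 deg/s (4 s.f.).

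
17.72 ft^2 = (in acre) 0.0004068. Check: 1 ft^2 = 0.09290304 m^2, so 17.72 ft^2 = 17.72 * 0.09290304 = 1.6462419 m^2. 1 acre = 4046.8564 m^2, so 1.6462419 m^2 = 1.6462419 / 4046.8564 = 0.00040679522 acre ≈ 0.0004068 acre (4 s.f.).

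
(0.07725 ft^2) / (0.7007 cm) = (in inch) 1 ft^2 = 0.09290304 m^2, so 0.07725 ft^2 = 0.07725 * 0.09290304 = 0.0071767598 m^2. 1 cm = 0.01 m, so 0.7007 cm = 0.7007 * 0.01 = 0.007007 m. Combine: 0.0071767598 m^2 / 0.007007 m = 1.0242272 m. 1 inch = 0.0254 m, so 1.0242272 m = 1.0242272 / 0.0254 = 40.323905 inch ≈ 40.32 inch (4 s.f.). Final answer: 40.32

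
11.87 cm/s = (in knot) 0.2307. Check: 1 cm/s = 0.01 m/s, so 11.87 cm/s = 11.87 * 0.01 = 0.1187 m/s. 1 knot = 0.51444444 m/s, so 0.1187 m/s = 0.1187 / 0.51444444 = 0.23073434 knot ≈ 0.2307 knot (4 s.f.).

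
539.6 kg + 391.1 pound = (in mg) 539.6 kg is already in kg. 1 pound = 0.45359237 kg, so 391.1 pound = 391.1 * 0.45359237 = 177.39998 kg. Sum: 539.6 + 177.39998 = 716.99998 kg. 1 mg = 1e-06 kg, so 716.99998 kg = 716.99998 / 1e-06 = 7.1699998e+08 mg ≈ 7.17e+08 mg (4 s.f.). Final answer: 7.17e+08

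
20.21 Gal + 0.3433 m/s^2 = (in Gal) 54.54. Check: 1 Gal = 0.01 m/s^2, so 20.21 Gal = 20.21 * 0.01 = 0.2021 m/s^2. 0.3433 m/s^2 is already in m/s^2. Sum: 0.2021 + 0.3433 = 0.5454 m/s^2. 1 Gal = 0.01 m/s^2, so 0.5454 m/s^2 = 0.5454 / 0.01 = 54.54 Gal.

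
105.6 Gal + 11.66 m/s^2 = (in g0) 1.297. Check: 1 Gal = 0.01 m/s^2, so 105.6 Gal = 105.6 * 0.01 = 1.056 m/s^2. 11.66 m/s^2 is already in m/s^2. Sum: 1.056 + 11.66 = 12.716 m/s^2. 1 g0 = 9.80665 m/s^2, so 12.716 m/s^2 = 12.716 / 9.80665 = 1.2966711 g0 ≈ 1.297 g0 (4 s.f.).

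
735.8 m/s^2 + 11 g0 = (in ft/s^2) 2768. Check: 735.8 m/s^2 is already in m/s^2. 1 g0 = 9.80665 m/s^2, so 11 g0 = 11 * 9.80665 = 107.87315 m/s^2. Sum: 735.8 + 107.87315 = 843.67315 m/s^2. 1 ft/s^2 = 0.3048 m/s^2, so 843.67315 m/s^2 = 843.67315 / 0.3048 = 2767.9565 ft/s^2 ≈ 2768 ft/s^2 (4 s.f.).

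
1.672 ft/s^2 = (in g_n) 0.05197. Check: 1 ft/s^2 = 0.3048 m/s^2, so 1.672 ft/s^2 = 1.672 * 0.3048 = 0.5096256 m/s^2. 1 g_n = 9.80665 m/s^2, so 0.5096256 m/s^2 = 0.5096256 / 9.80665 = 0.051967349 g_n ≈ 0.05197 g_n (4 s.f.).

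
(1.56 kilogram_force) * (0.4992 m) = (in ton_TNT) 1 kilogram_force = 9.80665 N, so 1.56 kilogram_force = 1.56 * 9.80665 = 15.298374 N. 0.4992 m is already in m. Combine: 15.298374 N * 0.4992 m = 7.6369483 J. 1 ton_TNT = 4.184e+09 J, so 7.6369483 J = 7.6369483 / 4.184e+09 = 1.8252745e-09 ton_TNT ≈ 1.825e-09 ton_TNT (4 s.f.). Final answer: 1.825e-09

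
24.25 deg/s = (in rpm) 4.042. Check: 1 deg/s = 0.017453293 rad/s, so 24.25 deg/s = 24.25 * 0.017453293 = 0.42324234 rad/s. 1 rpm = 0.10471976 rad/s, so 0.42324234 rad/s = 0.42324234 / 0.10471976 = 4.0416667 rpm ≈ 4.042 rpm (4 s.f.).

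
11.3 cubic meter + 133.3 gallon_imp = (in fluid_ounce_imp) 4.19e+05. Check: 11.3 cubic meter = 11.3 m^3. 1 gallon_imp = 0.00454609 m^3, so 133.3 gallon_imp = 133.3 * 0.00454609 = 0.6059938 m^3. Sum: 11.3 + 0.6059938 = 11.905994 m^3. 1 fluid_ounce_imp = 2.8413063e-05 m^3, so 11.905994 m^3 = 11.905994 / 2.8413063e-05 = 419032.4 fluid_ounce_imp ≈ 4.19e+05 fluid_ounce_imp (4 s.f.).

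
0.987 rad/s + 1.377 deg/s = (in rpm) 9.655. Check: 0.987 rad/s is already in rad/s. 1 deg/s = 0.017453293 rad/s, so 1.377 deg/s = 1.377 * 0.017453293 = 0.024033184 rad/s. Sum: 0.987 + 0.024033184 = 1.0110332 rad/s. 1 rpm = 0.10471976 rad/s, so 1.0110332 rad/s = 1.0110332 / 0.10471976 = 9.6546557 rpm ≈ 9.655 rpm (4 s.f.).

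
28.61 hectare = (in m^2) 1 hectare = 10000 m^2, so 28.61 hectare = 28.61 * 10000 = 286100 m^2. Result: 286100 m^2 ≈ 2.861e+05 m^2 (4 s.f.). Final answer: 2.861e+05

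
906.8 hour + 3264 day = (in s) 1 hour = 3600 s, so 906.8 hour = 906.8 * 3600 = 3264480 s. 1 day = 86400 s, so 3264 day = 3264 * 86400 = 2.820096e+08 s. Sum: 3264480 + 2.820096e+08 = 2.8527408e+08 s. Result: 2.8527408e+08 s ≈ 2.853e+08 s (4 s.f.). Final answer: 2.853e+08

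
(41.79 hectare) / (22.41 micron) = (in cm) 1 hectare = 10000 m^2, so 41.79 hectare = 41.79 * 10000 = 417900 m^2. 1 micron = 1e-06 m, so 22.41 micron = 22.41 * 1e-06 = 2.241e-05 m. Combine: 417900 m^2 / 2.241e-05 m = 1.8647925e+10 m. 1 cm = 0.01 m, so 1.8647925e+10 m = 1.8647925e+10 / 0.01 = 1.8647925e+12 cm ≈ 1.865e+12 cm (4 s.f.). Final answer: 1.865e+12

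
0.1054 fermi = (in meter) 1.054e-16. Check: 1 fermi = 1e-15 m, so 0.1054 fermi = 0.1054 * 1e-15 = 1.054e-16 m. 1.054e-16 m = 1.054e-16 meter.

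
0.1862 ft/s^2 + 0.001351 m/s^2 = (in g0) 1 ft/s^2 = 0.3048 m/s^2, so 0.1862 ft/s^2 = 0.1862 * 0.3048 = 0.05675376 m/s^2. 0.001351 m/s^2 is already in m/s^2. Sum: 0.05675376 + 0.001351 = 0.05810476 m/s^2. 1 g0 = 9.80665 m/s^2, so 0.05810476 m/s^2 = 0.05810476 / 9.80665 = 0.0059250366 g0 ≈ 0.005925 g0 (4 s.f.). Final answer: 0.005925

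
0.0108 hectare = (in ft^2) 1 hectare = 10000 m^2, so 0.0108 hectare = 0.0108 * 10000 = 108 m^2. 1 ft^2 = 0.09290304 m^2, so 108 m^2 = 108 / 0.09290304 = 1162.5023 ft^2 ≈ 1163 ft^2 (4 s.f.). Final answer: 1163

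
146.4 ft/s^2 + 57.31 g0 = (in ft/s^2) 1990. Check: 1 ft/s^2 = 0.3048 m/s^2, so 146.4 ft/s^2 = 146.4 * 0.3048 = 44.62272 m/s^2. 1 g0 = 9.80665 m/s^2, so 57.31 g0 = 57.31 * 9.80665 = 562.01911 m/s^2. Sum: 44.62272 + 562.01911 = 606.64183 m/s^2. 1 ft/s^2 = 0.3048 m/s^2, so 606.64183 m/s^2 = 606.64183 / 0.3048 = 1990.2947 ft/s^2 ≈ 1990 ft/s^2 (4 s.f.).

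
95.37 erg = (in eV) 1 erg = 1e-07 J, so 95.37 erg = 95.37 * 1e-07 = 9.537e-06 J. 1 eV = 1.6021766e-19 J, so 9.537e-06 J = 9.537e-06 / 1.6021766e-19 = 5.9525272e+13 eV ≈ 5.953e+13 eV (4 s.f.). Final answer: 5.953e+13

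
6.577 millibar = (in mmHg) 4.933. Check: 1 millibar = 100 Pa, so 6.577 millibar = 6.577 * 100 = 657.7 Pa. 1 mmHg = 133.32237 Pa, so 657.7 Pa = 657.7 / 133.32237 = 4.9331557 mmHg ≈ 4.933 mmHg (4 s.f.).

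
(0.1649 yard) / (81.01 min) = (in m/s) 3.102e-05. Check: 1 yard = 0.9144 m, so 0.1649 yard = 0.1649 * 0.9144 = 0.15078456 m. 1 min = 60 s, so 81.01 min = 81.01 * 60 = 4860.6 s. Combine: 0.15078456 m / 4860.6 s = 3.10218e-05 m/s. Result: 3.10218e-05 m/s ≈ 3.102e-05 m/s (4 s.f.).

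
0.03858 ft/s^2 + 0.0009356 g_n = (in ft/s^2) 1 ft/s^2 = 0.3048 m/s^2, so 0.03858 ft/s^2 = 0.03858 * 0.3048 = 0.011759184 m/s^2. 1 g_n = 9.80665 m/s^2, so 0.0009356 g_n = 0.0009356 * 9.80665 = 0.0091751017 m/s^2. Sum: 0.011759184 + 0.0091751017 = 0.020934286 m/s^2. 1 ft/s^2 = 0.3048 m/s^2, so 0.020934286 m/s^2 = 0.020934286 / 0.3048 = 0.06868204 ft/s^2 ≈ 0.06868 ft/s^2 (4 s.f.). Final answer: 0.06868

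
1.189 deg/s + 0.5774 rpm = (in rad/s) 1 deg/s = 0.017453293 rad/s, so 1.189 deg/s = 1.189 * 0.017453293 = 0.020751965 rad/s. 1 rpm = 0.10471976 rad/s, so 0.5774 rpm = 0.5774 * 0.10471976 = 0.060465187 rad/s. Sum: 0.020751965 + 0.060465187 = 0.081217151 rad/s. Result: 0.081217151 rad/s ≈ 0.08122 rad/s (4 s.f.). Final answer: 0.08122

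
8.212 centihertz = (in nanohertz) 1 centihertz = 0.01 Hz, so 8.212 centihertz = 8.212 * 0.01 = 0.08212 Hz. 1 nanohertz = 1e-09 Hz, so 0.08212 Hz = 0.08212 / 1e-09 = 82120000 nanohertz ≈ 8.212e+07 nanohertz (4 s.f.). Final answer: 8.212e+07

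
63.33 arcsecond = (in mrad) 1 arcsecond = 4.8481368e-06 rad, so 63.33 arcsecond = 63.33 * 4.8481368e-06 = 0.0003070325 rad. 1 mrad = 0.001 rad, so 0.0003070325 rad = 0.0003070325 / 0.001 = 0.3070325 mrad ≈ 0.307 mrad (4 s.f.). Final answer: 0.307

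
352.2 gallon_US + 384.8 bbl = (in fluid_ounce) 1 gallon_US = 0.0037854118 m^3, so 352.2 gallon_US = 352.2 * 0.0037854118 = 1.333222 m^3. 1 bbl = 0.15898729 m^3, so 384.8 bbl = 384.8 * 0.15898729 = 61.178311 m^3. Sum: 1.333222 + 61.178311 = 62.511533 m^3. 1 fluid_ounce = 2.957353e-05 m^3, so 62.511533 m^3 = 62.511533 / 2.957353e-05 = 2113766.4 fluid_ounce ≈ 2.114e+06 fluid_ounce (4 s.f.). Final answer: 2.114e+06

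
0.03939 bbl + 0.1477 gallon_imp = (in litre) 6.934. Check: 1 bbl = 0.15898729 m^3, so 0.03939 bbl = 0.03939 * 0.15898729 = 0.0062625095 m^3. 1 gallon_imp = 0.00454609 m^3, so 0.1477 gallon_imp = 0.1477 * 0.00454609 = 0.00067145749 m^3. Sum: 0.0062625095 + 0.00067145749 = 0.006933967 m^3. 1 litre = 0.001 m^3, so 0.006933967 m^3 = 0.006933967 / 0.001 = 6.933967 litre ≈ 6.934 litre (4 s.f.).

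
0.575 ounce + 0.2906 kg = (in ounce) 1 ounce = 0.028349523 kg, so 0.575 ounce = 0.575 * 0.028349523 = 0.016300976 kg. 0.2906 kg is already in kg. Sum: 0.016300976 + 0.2906 = 0.30690098 kg. 1 ounce = 0.028349523 kg, so 0.30690098 kg = 0.30690098 / 0.028349523 = 10.825613 ounce ≈ 10.83 ounce (4 s.f.). Final answer: 10.83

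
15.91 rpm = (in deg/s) 1 rpm = 0.10471976 rad/s, so 15.91 rpm = 15.91 * 0.10471976 = 1.6660913 rad/s. 1 deg/s = 0.017453293 rad/s, so 1.6660913 rad/s = 1.6660913 / 0.017453293 = 95.46 deg/s. Final answer: 95.46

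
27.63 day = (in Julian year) 0.07565. Check: 1 day = 86400 s, so 27.63 day = 27.63 * 86400 = 2387232 s. 1 Julian year = 31557600 s, so 2387232 s = 2387232 / 31557600 = 0.075646817 Julian year ≈ 0.07565 Julian year (4 s.f.).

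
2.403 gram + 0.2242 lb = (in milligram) 1.041e+05. Check: 1 gram = 0.001 kg, so 2.403 gram = 2.403 * 0.001 = 0.002403 kg. 1 lb = 0.45359237 kg, so 0.2242 lb = 0.2242 * 0.45359237 = 0.10169541 kg. Sum: 0.002403 + 0.10169541 = 0.10409841 kg. 1 milligram = 1e-06 kg, so 0.10409841 kg = 0.10409841 / 1e-06 = 104098.41 milligram ≈ 1.041e+05 milligram (4 s.f.).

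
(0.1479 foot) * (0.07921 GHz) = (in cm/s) 3.571e+08. Check: 1 foot = 0.3048 m, so 0.1479 foot = 0.1479 * 0.3048 = 0.04507992 m. 1 GHz = 1e+09 Hz, so 0.07921 GHz = 0.07921 * 1e+09 = 79210000 Hz. Combine: 0.04507992 m * 79210000 Hz = 3570780.5 m/s. 1 cm/s = 0.01 m/s, so 3570780.5 m/s = 3570780.5 / 0.01 = 3.5707805e+08 cm/s ≈ 3.571e+08 cm/s (4 s.f.).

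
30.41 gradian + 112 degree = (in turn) 1 gradian = 0.015707963 rad, so 30.41 gradian = 30.41 * 0.015707963 = 0.47767916 rad. 1 degree = 0.017453293 rad, so 112 degree = 112 * 0.017453293 = 1.9547688 rad. Sum: 0.47767916 + 1.9547688 = 2.4324479 rad. 1 turn = 6.2831853 rad, so 2.4324479 rad = 2.4324479 / 6.2831853 = 0.38713611 turn ≈ 0.3871 turn (4 s.f.). Final answer: 0.3871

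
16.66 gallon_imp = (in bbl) 1 gallon_imp = 0.00454609 m^3, so 16.66 gallon_imp = 16.66 * 0.00454609 = 0.075737859 m^3. 1 bbl = 0.15898729 m^3, so 0.075737859 m^3 = 0.075737859 / 0.15898729 = 0.4763768 bbl ≈ 0.4764 bbl (4 s.f.). Final answer: 0.4764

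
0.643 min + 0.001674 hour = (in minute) 1 min = 60 s, so 0.643 min = 0.643 * 60 = 38.58 s. 1 hour = 3600 s, so 0.001674 hour = 0.001674 * 3600 = 6.0264 s. Sum: 38.58 + 6.0264 = 44.6064 s. 1 minute = 60 s, so 44.6064 s = 44.6064 / 60 = 0.74344 minute ≈ 0.7434 minute (4 s.f.). Final answer: 0.7434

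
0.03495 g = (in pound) 1 g = 0.001 kg, so 0.03495 g = 0.03495 * 0.001 = 3.495e-05 kg. 1 pound = 0.45359237 kg, so 3.495e-05 kg = 3.495e-05 / 0.45359237 = 7.7051561e-05 pound ≈ 7.705e-05 pound (4 s.f.). Final answer: 7.705e-05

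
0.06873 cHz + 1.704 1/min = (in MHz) 1 cHz = 0.01 Hz, so 0.06873 cHz = 0.06873 * 0.01 = 0.0006873 Hz. 1 1/min = 0.016666667 Hz, so 1.704 1/min = 1.704 * 0.016666667 = 0.0284 Hz. Sum: 0.0006873 + 0.0284 = 0.0290873 Hz. 1 MHz = 1000000 Hz, so 0.0290873 Hz = 0.0290873 / 1000000 = 2.90873e-08 MHz ≈ 2.909e-08 MHz (4 s.f.). Final answer: 2.909e-08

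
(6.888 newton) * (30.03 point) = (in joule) 6.888 newton = 6.888 N. 1 point = 0.00035277778 m, so 30.03 point = 30.03 * 0.00035277778 = 0.010593917 m. Combine: 6.888 N * 0.010593917 m = 0.072970898 J. 0.072970898 J = 0.072970898 joule ≈ 0.07297 joule (4 s.f.). Final answer: 0.07297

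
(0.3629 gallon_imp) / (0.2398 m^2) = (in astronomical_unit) 1 gallon_imp = 0.00454609 m^3, so 0.3629 gallon_imp = 0.3629 * 0.00454609 = 0.0016497761 m^3. 0.2398 m^2 is already in m^2. Combine: 0.0016497761 m^3 / 0.2398 m^2 = 0.0068798001 m. 1 astronomical_unit = 1.4959787e+11 m, so 0.0068798001 m = 0.0068798001 / 1.4959787e+11 = 4.5988623e-14 astronomical_unit ≈ 4.599e-14 astronomical_unit (4 s.f.). Final answer: 4.599e-14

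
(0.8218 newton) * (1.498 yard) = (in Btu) 0.8218 newton = 0.8218 N. 1 yard = 0.9144 m, so 1.498 yard = 1.498 * 0.9144 = 1.3697712 m. Combine: 0.8218 N * 1.3697712 m = 1.125678 J. 1 Btu = 1055.0559 J, so 1.125678 J = 1.125678 / 1055.0559 = 0.0010669369 Btu ≈ 0.001067 Btu (4 s.f.). Final answer: 0.001067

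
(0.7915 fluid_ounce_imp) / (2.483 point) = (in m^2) 1 fluid_ounce_imp = 2.8413063e-05 m^3, so 0.7915 fluid_ounce_imp = 0.7915 * 2.8413063e-05 = 2.2488939e-05 m^3. 1 point = 0.00035277778 m, so 2.483 point = 2.483 * 0.00035277778 = 0.00087594722 m. Combine: 2.2488939e-05 m^3 / 0.00087594722 m = 0.025673852 m^2. Result: 0.025673852 m^2 ≈ 0.02567 m^2 (4 s.f.). Final answer: 0.02567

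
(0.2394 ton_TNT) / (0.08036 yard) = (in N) 1.363e+10. Check: 1 ton_TNT = 4.184e+09 J, so 0.2394 ton_TNT = 0.2394 * 4.184e+09 = 1.0016496e+09 J. 1 yard = 0.9144 m, so 0.08036 yard = 0.08036 * 0.9144 = 0.073481184 m. Combine: 1.0016496e+09 J / 0.073481184 m = 1.3631375e+10 N. Result: 1.3631375e+10 N ≈ 1.363e+10 N (4 s.f.).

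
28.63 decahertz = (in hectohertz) 1 decahertz = 10 Hz, so 28.63 decahertz = 28.63 * 10 = 286.3 Hz. 1 hectohertz = 100 Hz, so 286.3 Hz = 286.3 / 100 = 2.863 hectohertz. Final answer: 2.863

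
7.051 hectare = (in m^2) 7.051e+04. Check: 1 hectare = 10000 m^2, so 7.051 hectare = 7.051 * 10000 = 70510 m^2. Result: 70510 m^2 ≈ 7.051e+04 m^2 (4 s.f.).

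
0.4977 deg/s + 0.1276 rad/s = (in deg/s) 1 deg/s = 0.017453293 rad/s, so 0.4977 deg/s = 0.4977 * 0.017453293 = 0.0086865037 rad/s. 0.1276 rad/s is already in rad/s. Sum: 0.0086865037 + 0.1276 = 0.1362865 rad/s. 1 deg/s = 0.017453293 rad/s, so 0.1362865 rad/s = 0.1362865 / 0.017453293 = 7.8086415 deg/s ≈ 7.809 deg/s (4 s.f.). Final answer: 7.809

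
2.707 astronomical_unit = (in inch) 1.594e+13. Check: 1 astronomical_unit = 1.4959787e+11 m, so 2.707 astronomical_unit = 2.707 * 1.4959787e+11 = 4.0496144e+11 m. 1 inch = 0.0254 m, so 4.0496144e+11 m = 4.0496144e+11 / 0.0254 = 1.5943364e+13 inch ≈ 1.594e+13 inch (4 s.f.).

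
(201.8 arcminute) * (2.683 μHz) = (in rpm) 1.504e-06. Check: 1 arcminute = 0.00029088821 rad, so 201.8 arcminute = 201.8 * 0.00029088821 = 0.058701241 rad. 1 μHz = 1e-06 Hz, so 2.683 μHz = 2.683 * 1e-06 = 2.683e-06 Hz. Combine: 0.058701241 rad * 2.683e-06 Hz = 1.5749543e-07 rad/s. 1 rpm = 0.10471976 rad/s, so 1.5749543e-07 rad/s = 1.5749543e-07 / 0.10471976 = 1.5039706e-06 rpm ≈ 1.504e-06 rpm (4 s.f.).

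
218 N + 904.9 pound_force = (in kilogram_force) 218 N is already in N. 1 pound_force = 4.4482216 N, so 904.9 pound_force = 904.9 * 4.4482216 = 4025.1957 N. Sum: 218 + 4025.1957 = 4243.1957 N. 1 kilogram_force = 9.80665 N, so 4243.1957 N = 4243.1957 / 9.80665 = 432.68555 kilogram_force ≈ 432.7 kilogram_force (4 s.f.). Final answer: 432.7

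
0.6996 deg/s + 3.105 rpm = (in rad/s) 1 deg/s = 0.017453293 rad/s, so 0.6996 deg/s = 0.6996 * 0.017453293 = 0.012210323 rad/s. 1 rpm = 0.10471976 rad/s, so 3.105 rpm = 3.105 * 0.10471976 = 0.32515484 rad/s. Sum: 0.012210323 + 0.32515484 = 0.33736516 rad/s. Result: 0.33736516 rad/s ≈ 0.3374 rad/s (4 s.f.). Final answer: 0.3374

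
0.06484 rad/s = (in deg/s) 3.715. Check: 1 deg/s = 0.017453293 rad/s, so 0.06484 rad/s = 0.06484 / 0.017453293 = 3.7150583 deg/s ≈ 3.715 deg/s (4 s.f.).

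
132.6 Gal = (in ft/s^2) 4.35. Check: 1 Gal = 0.01 m/s^2, so 132.6 Gal = 132.6 * 0.01 = 1.326 m/s^2. 1 ft/s^2 = 0.3048 m/s^2, so 1.326 m/s^2 = 1.326 / 0.3048 = 4.3503937 ft/s^2 ≈ 4.35 ft/s^2 (4 s.f.).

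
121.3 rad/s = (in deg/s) 1 deg/s = 0.017453293 rad/s, so 121.3 rad/s = 121.3 / 0.017453293 = 6949.9781 deg/s ≈ 6950 deg/s (4 s.f.). Final answer: 6950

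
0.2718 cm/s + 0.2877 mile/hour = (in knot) 1 cm/s = 0.01 m/s, so 0.2718 cm/s = 0.2718 * 0.01 = 0.002718 m/s. 1 mile/hour = 0.44704 m/s, so 0.2877 mile/hour = 0.2877 * 0.44704 = 0.12861341 m/s. Sum: 0.002718 + 0.12861341 = 0.13133141 m/s. 1 knot = 0.51444444 m/s, so 0.13133141 m/s = 0.13133141 / 0.51444444 = 0.25528783 knot ≈ 0.2553 knot (4 s.f.). Final answer: 0.2553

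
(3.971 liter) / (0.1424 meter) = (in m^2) 0.02789. Check: 1 liter = 0.001 m^3, so 3.971 liter = 3.971 * 0.001 = 0.003971 m^3. 0.1424 meter = 0.1424 m. Combine: 0.003971 m^3 / 0.1424 m = 0.027886236 m^2. Result: 0.027886236 m^2 ≈ 0.02789 m^2 (4 s.f.).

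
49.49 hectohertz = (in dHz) 4.949e+04. Check: 1 hectohertz = 100 Hz, so 49.49 hectohertz = 49.49 * 100 = 4949 Hz. 1 dHz = 0.1 Hz, so 4949 Hz = 4949 / 0.1 = 49490 dHz ≈ 4.949e+04 dHz (4 s.f.).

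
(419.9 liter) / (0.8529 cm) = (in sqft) 529.9. Check: 1 liter = 0.001 m^3, so 419.9 liter = 419.9 * 0.001 = 0.4199 m^3. 1 cm = 0.01 m, so 0.8529 cm = 0.8529 * 0.01 = 0.008529 m. Combine: 0.4199 m^3 / 0.008529 m = 49.232032 m^2. 1 sqft = 0.09290304 m^2, so 49.232032 m^2 = 49.232032 / 0.09290304 = 529.92918 sqft ≈ 529.9 sqft (4 s.f.).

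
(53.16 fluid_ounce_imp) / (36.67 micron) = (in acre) 0.01018. Check: 1 fluid_ounce_imp = 2.8413063e-05 m^3, so 53.16 fluid_ounce_imp = 53.16 * 2.8413063e-05 = 0.0015104384 m^3. 1 micron = 1e-06 m, so 36.67 micron = 36.67 * 1e-06 = 3.667e-05 m. Combine: 0.0015104384 m^3 / 3.667e-05 m = 41.19003 m^2. 1 acre = 4046.8564 m^2, so 41.19003 m^2 = 41.19003 / 4046.8564 = 0.010178278 acre ≈ 0.01018 acre (4 s.f.).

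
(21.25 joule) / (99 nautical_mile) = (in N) 0.0001159. Check: 21.25 joule = 21.25 J. 1 nautical_mile = 1852 m, so 99 nautical_mile = 99 * 1852 = 183348 m. Combine: 21.25 J / 183348 m = 0.00011589982 N. Result: 0.00011589982 N ≈ 0.0001159 N (4 s.f.).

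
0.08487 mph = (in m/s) 1 mph = 0.44704 m/s, so 0.08487 mph = 0.08487 * 0.44704 = 0.037940285 m/s. Result: 0.037940285 m/s ≈ 0.03794 m/s (4 s.f.). Final answer: 0.03794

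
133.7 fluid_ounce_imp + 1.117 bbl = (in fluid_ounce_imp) 6384. Check: 1 fluid_ounce_imp = 2.8413063e-05 m^3, so 133.7 fluid_ounce_imp = 133.7 * 2.8413063e-05 = 0.0037988265 m^3. 1 bbl = 0.15898729 m^3, so 1.117 bbl = 1.117 * 0.15898729 = 0.17758881 m^3. Sum: 0.0037988265 + 0.17758881 = 0.18138763 m^3. 1 fluid_ounce_imp = 2.8413063e-05 m^3, so 0.18138763 m^3 = 0.18138763 / 2.8413063e-05 = 6383.9523 fluid_ounce_imp ≈ 6384 fluid_ounce_imp (4 s.f.).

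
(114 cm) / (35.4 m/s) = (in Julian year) 1 cm = 0.01 m, so 114 cm = 114 * 0.01 = 1.14 m. 35.4 m/s is already in m/s. Combine: 1.14 m / 35.4 m/s = 0.03220339 s. 1 Julian year = 31557600 s, so 0.03220339 s = 0.03220339 / 31557600 = 1.0204638e-09 Julian year ≈ 1.02e-09 Julian year (4 s.f.). Final answer: 1.02e-09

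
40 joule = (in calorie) 40 joule = 40 J. 1 calorie = 4.184 J, so 40 J = 40 / 4.184 = 9.5602294 calorie ≈ 9.56 calorie (4 s.f.). Final answer: 9.56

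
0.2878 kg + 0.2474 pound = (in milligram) 0.2878 kg is already in kg. 1 pound = 0.45359237 kg, so 0.2474 pound = 0.2474 * 0.45359237 = 0.11221875 kg. Sum: 0.2878 + 0.11221875 = 0.40001875 kg. 1 milligram = 1e-06 kg, so 0.40001875 kg = 0.40001875 / 1e-06 = 400018.75 milligram ≈ 4e+05 milligram (4 s.f.). Final answer: 4e+05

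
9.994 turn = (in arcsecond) 1.295e+07. Check: 1 turn = 6.2831853 rad, so 9.994 turn = 9.994 * 6.2831853 = 62.794154 rad. 1 arcsecond = 4.8481368e-06 rad, so 62.794154 rad = 62.794154 / 4.8481368e-06 = 12952224 arcsecond ≈ 1.295e+07 arcsecond (4 s.f.).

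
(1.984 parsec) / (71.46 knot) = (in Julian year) 5.277e+07. Check: 1 parsec = 3.0856776e+16 m, so 1.984 parsec = 1.984 * 3.0856776e+16 = 6.1219843e+16 m. 1 knot = 0.51444444 m/s, so 71.46 knot = 71.46 * 0.51444444 = 36.7622 m/s. Combine: 6.1219843e+16 m / 36.7622 m/s = 1.6652932e+15 s. 1 Julian year = 31557600 s, so 1.6652932e+15 s = 1.6652932e+15 / 31557600 = 52769958 Julian year ≈ 5.277e+07 Julian year (4 s.f.).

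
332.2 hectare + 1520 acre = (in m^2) 9.473e+06. Check: 1 hectare = 10000 m^2, so 332.2 hectare = 332.2 * 10000 = 3322000 m^2. 1 acre = 4046.8564 m^2, so 1520 acre = 1520 * 4046.8564 = 6151221.8 m^2. Sum: 3322000 + 6151221.8 = 9473221.8 m^2. Result: 9473221.8 m^2 ≈ 9.473e+06 m^2 (4 s.f.).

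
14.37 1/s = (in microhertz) 14.37 1/s = 14.37 Hz. 1 microhertz = 1e-06 Hz, so 14.37 Hz = 14.37 / 1e-06 = 14370000 microhertz ≈ 1.437e+07 microhertz (4 s.f.). Final answer: 1.437e+07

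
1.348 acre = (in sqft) 5.872e+04. Check: 1 acre = 4046.8564 m^2, so 1.348 acre = 1.348 * 4046.8564 = 5455.1625 m^2. 1 sqft = 0.09290304 m^2, so 5455.1625 m^2 = 5455.1625 / 0.09290304 = 58718.88 sqft ≈ 5.872e+04 sqft (4 s.f.).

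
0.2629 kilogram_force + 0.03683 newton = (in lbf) 0.5879. Check: 1 kilogram_force = 9.80665 N, so 0.2629 kilogram_force = 0.2629 * 9.80665 = 2.5781683 N. 0.03683 newton = 0.03683 N. Sum: 2.5781683 + 0.03683 = 2.6149983 N. 1 lbf = 4.4482216 N, so 2.6149983 N = 2.6149983 / 4.4482216 = 0.587875 lbf ≈ 0.5879 lbf (4 s.f.).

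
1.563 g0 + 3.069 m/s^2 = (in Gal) 1840. Check: 1 g0 = 9.80665 m/s^2, so 1.563 g0 = 1.563 * 9.80665 = 15.327794 m/s^2. 3.069 m/s^2 is already in m/s^2. Sum: 15.327794 + 3.069 = 18.396794 m/s^2. 1 Gal = 0.01 m/s^2, so 18.396794 m/s^2 = 18.396794 / 0.01 = 1839.6794 Gal ≈ 1840 Gal (4 s.f.).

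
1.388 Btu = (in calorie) 350. Check: 1 Btu = 1055.0559 J, so 1.388 Btu = 1.388 * 1055.0559 = 1464.4175 J. 1 calorie = 4.184 J, so 1464.4175 J = 1464.4175 / 4.184 = 350.00419 calorie ≈ 350 calorie (4 s.f.).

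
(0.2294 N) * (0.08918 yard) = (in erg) 0.2294 N is already in N. 1 yard = 0.9144 m, so 0.08918 yard = 0.08918 * 0.9144 = 0.081546192 m. Combine: 0.2294 N * 0.081546192 m = 0.018706696 J. 1 erg = 1e-07 J, so 0.018706696 J = 0.018706696 / 1e-07 = 187066.96 erg ≈ 1.871e+05 erg (4 s.f.). Final answer: 1.871e+05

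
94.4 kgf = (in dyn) 1 kgf = 9.80665 N, so 94.4 kgf = 94.4 * 9.80665 = 925.74776 N. 1 dyn = 1e-05 N, so 925.74776 N = 925.74776 / 1e-05 = 92574776 dyn ≈ 9.257e+07 dyn (4 s.f.). Final answer: 9.257e+07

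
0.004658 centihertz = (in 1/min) 1 centihertz = 0.01 Hz, so 0.004658 centihertz = 0.004658 * 0.01 = 4.658e-05 Hz. 1 1/min = 0.016666667 Hz, so 4.658e-05 Hz = 4.658e-05 / 0.016666667 = 0.0027948 1/min ≈ 0.002795 1/min (4 s.f.). Final answer: 0.002795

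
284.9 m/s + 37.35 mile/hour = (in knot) 586.3. Check: 284.9 m/s is already in m/s. 1 mile/hour = 0.44704 m/s, so 37.35 mile/hour = 37.35 * 0.44704 = 16.696944 m/s. Sum: 284.9 + 16.696944 = 301.59694 m/s. 1 knot = 0.51444444 m/s, so 301.59694 m/s = 301.59694 / 0.51444444 = 586.25756 knot ≈ 586.3 knot (4 s.f.).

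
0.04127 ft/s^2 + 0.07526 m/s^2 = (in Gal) 8.784. Check: 1 ft/s^2 = 0.3048 m/s^2, so 0.04127 ft/s^2 = 0.04127 * 0.3048 = 0.012579096 m/s^2. 0.07526 m/s^2 is already in m/s^2. Sum: 0.012579096 + 0.07526 = 0.087839096 m/s^2. 1 Gal = 0.01 m/s^2, so 0.087839096 m/s^2 = 0.087839096 / 0.01 = 8.7839096 Gal ≈ 8.784 Gal (4 s.f.).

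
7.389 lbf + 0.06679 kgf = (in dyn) 3.352e+06. Check: 1 lbf = 4.4482216 N, so 7.389 lbf = 7.389 * 4.4482216 = 32.86791 N. 1 kgf = 9.80665 N, so 0.06679 kgf = 0.06679 * 9.80665 = 0.65498615 N. Sum: 32.86791 + 0.65498615 = 33.522896 N. 1 dyn = 1e-05 N, so 33.522896 N = 33.522896 / 1e-05 = 3352289.6 dyn ≈ 3.352e+06 dyn (4 s.f.).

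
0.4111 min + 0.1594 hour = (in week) 0.0009896. Check: 1 min = 60 s, so 0.4111 min = 0.4111 * 60 = 24.666 s. 1 hour = 3600 s, so 0.1594 hour = 0.1594 * 3600 = 573.84 s. Sum: 24.666 + 573.84 = 598.506 s. 1 week = 604800 s, so 598.506 s = 598.506 / 604800 = 0.00098959325 week ≈ 0.0009896 week (4 s.f.).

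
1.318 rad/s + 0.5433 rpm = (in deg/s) 78.78. Check: 1.318 rad/s is already in rad/s. 1 rpm = 0.10471976 rad/s, so 0.5433 rpm = 0.5433 * 0.10471976 = 0.056894243 rad/s. Sum: 1.318 + 0.056894243 = 1.3748942 rad/s. 1 deg/s = 0.017453293 rad/s, so 1.3748942 rad/s = 1.3748942 / 0.017453293 = 78.775637 deg/s ≈ 78.78 deg/s (4 s.f.).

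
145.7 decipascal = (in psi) 1 decipascal = 0.1 Pa, so 145.7 decipascal = 145.7 * 0.1 = 14.57 Pa. 1 psi = 6894.7573 Pa, so 14.57 Pa = 14.57 / 6894.7573 = 0.0021131998 psi ≈ 0.002113 psi (4 s.f.). Final answer: 0.002113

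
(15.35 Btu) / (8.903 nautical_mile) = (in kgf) 1 Btu = 1055.0559 J, so 15.35 Btu = 15.35 * 1055.0559 = 16195.107 J. 1 nautical_mile = 1852 m, so 8.903 nautical_mile = 8.903 * 1852 = 16488.356 m. Combine: 16195.107 J / 16488.356 m = 0.9822148 N. 1 kgf = 9.80665 N, so 0.9822148 N = 0.9822148 / 9.80665 = 0.10015804 kgf ≈ 0.1002 kgf (4 s.f.). Final answer: 0.1002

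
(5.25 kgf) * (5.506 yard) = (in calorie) 61.95. Check: 1 kgf = 9.80665 N, so 5.25 kgf = 5.25 * 9.80665 = 51.484913 N. 1 yard = 0.9144 m, so 5.506 yard = 5.506 * 0.9144 = 5.0346864 m. Combine: 51.484913 N * 5.0346864 m = 259.21039 J. 1 calorie = 4.184 J, so 259.21039 J = 259.21039 / 4.184 = 61.95277 calorie ≈ 61.95 calorie (4 s.f.).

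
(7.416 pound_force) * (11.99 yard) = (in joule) 1 pound_force = 4.4482216 N, so 7.416 pound_force = 7.416 * 4.4482216 = 32.988011 N. 1 yard = 0.9144 m, so 11.99 yard = 11.99 * 0.9144 = 10.963656 m. Combine: 32.988011 N * 10.963656 m = 361.66921 J. 361.66921 J = 361.66921 joule ≈ 361.7 joule (4 s.f.). Final answer: 361.7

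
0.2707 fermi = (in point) 7.673e-13. Check: 1 fermi = 1e-15 m, so 0.2707 fermi = 0.2707 * 1e-15 = 2.707e-16 m. 1 point = 0.00035277778 m, so 2.707e-16 m = 2.707e-16 / 0.00035277778 = 7.6733858e-13 point ≈ 7.673e-13 point (4 s.f.).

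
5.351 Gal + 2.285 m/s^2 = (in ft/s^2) 7.672. Check: 1 Gal = 0.01 m/s^2, so 5.351 Gal = 5.351 * 0.01 = 0.05351 m/s^2. 2.285 m/s^2 is already in m/s^2. Sum: 0.05351 + 2.285 = 2.33851 m/s^2. 1 ft/s^2 = 0.3048 m/s^2, so 2.33851 m/s^2 = 2.33851 / 0.3048 = 7.6722769 ft/s^2 ≈ 7.672 ft/s^2 (4 s.f.).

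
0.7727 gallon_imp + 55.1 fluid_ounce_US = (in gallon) 1.358. Check: 1 gallon_imp = 0.00454609 m^3, so 0.7727 gallon_imp = 0.7727 * 0.00454609 = 0.0035127637 m^3. 1 fluid_ounce_US = 2.957353e-05 m^3, so 55.1 fluid_ounce_US = 55.1 * 2.957353e-05 = 0.0016295015 m^3. Sum: 0.0035127637 + 0.0016295015 = 0.0051422652 m^3. 1 gallon = 0.0037854118 m^3, so 0.0051422652 m^3 = 0.0051422652 / 0.0037854118 = 1.3584428 gallon ≈ 1.358 gallon (4 s.f.).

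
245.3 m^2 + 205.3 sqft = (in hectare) 0.02644. Check: 245.3 m^2 is already in m^2. 1 sqft = 0.09290304 m^2, so 205.3 sqft = 205.3 * 0.09290304 = 19.072994 m^2. Sum: 245.3 + 19.072994 = 264.37299 m^2. 1 hectare = 10000 m^2, so 264.37299 m^2 = 264.37299 / 10000 = 0.026437299 hectare ≈ 0.02644 hectare (4 s.f.).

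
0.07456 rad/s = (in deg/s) 1 deg/s = 0.017453293 rad/s, so 0.07456 rad/s = 0.07456 / 0.017453293 = 4.2719733 deg/s ≈ 4.272 deg/s (4 s.f.). Final answer: 4.272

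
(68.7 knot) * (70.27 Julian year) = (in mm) 1 knot = 0.51444444 m/s, so 68.7 knot = 68.7 * 0.51444444 = 35.342333 m/s. 1 Julian year = 31557600 s, so 70.27 Julian year = 70.27 * 31557600 = 2.2175526e+09 s. Combine: 35.342333 m/s * 2.2175526e+09 s = 7.8373481e+10 m. 1 mm = 0.001 m, so 7.8373481e+10 m = 7.8373481e+10 / 0.001 = 7.8373481e+13 mm ≈ 7.837e+13 mm (4 s.f.). Final answer: 7.837e+13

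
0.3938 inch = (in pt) 1 inch = 0.0254 m, so 0.3938 inch = 0.3938 * 0.0254 = 0.01000252 m. 1 pt = 0.00035277778 m, so 0.01000252 m = 0.01000252 / 0.00035277778 = 28.3536 pt ≈ 28.35 pt (4 s.f.). Final answer: 28.35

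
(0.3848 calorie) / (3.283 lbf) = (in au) 1 calorie = 4.184 J, so 0.3848 calorie = 0.3848 * 4.184 = 1.6100032 J. 1 lbf = 4.4482216 N, so 3.283 lbf = 3.283 * 4.4482216 = 14.603512 N. Combine: 1.6100032 J / 14.603512 N = 0.11024768 m. 1 au = 1.4959787e+11 m, so 0.11024768 m = 0.11024768 / 1.4959787e+11 = 7.3696019e-13 au ≈ 7.37e-13 au (4 s.f.). Final answer: 7.37e-13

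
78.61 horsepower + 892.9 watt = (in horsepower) 79.81. Check: 1 horsepower = 745.69987 W, so 78.61 horsepower = 78.61 * 745.69987 = 58619.467 W. 892.9 watt = 892.9 W. Sum: 58619.467 + 892.9 = 59512.367 W. 1 horsepower = 745.69987 W, so 59512.367 W = 59512.367 / 745.69987 = 79.807399 horsepower ≈ 79.81 horsepower (4 s.f.).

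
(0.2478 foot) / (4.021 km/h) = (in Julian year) 1 foot = 0.3048 m, so 0.2478 foot = 0.2478 * 0.3048 = 0.07552944 m. 1 km/h = 0.27777778 m/s, so 4.021 km/h = 4.021 * 0.27777778 = 1.1169444 m/s. Combine: 0.07552944 m / 1.1169444 m/s = 0.067621483 s. 1 Julian year = 31557600 s, so 0.067621483 s = 0.067621483 / 31557600 = 2.1427955e-09 Julian year ≈ 2.143e-09 Julian year (4 s.f.). Final answer: 2.143e-09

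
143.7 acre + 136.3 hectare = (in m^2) 1 acre = 4046.8564 m^2, so 143.7 acre = 143.7 * 4046.8564 = 581533.27 m^2. 1 hectare = 10000 m^2, so 136.3 hectare = 136.3 * 10000 = 1363000 m^2. Sum: 581533.27 + 1363000 = 1944533.3 m^2. Result: 1944533.3 m^2 ≈ 1.945e+06 m^2 (4 s.f.). Final answer: 1.945e+06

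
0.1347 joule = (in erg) 1.347e+06. Check: 0.1347 joule = 0.1347 J. 1 erg = 1e-07 J, so 0.1347 J = 0.1347 / 1e-07 = 1347000 erg ≈ 1.347e+06 erg (4 s.f.).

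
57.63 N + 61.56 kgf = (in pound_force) 148.7. Check: 57.63 N is already in N. 1 kgf = 9.80665 N, so 61.56 kgf = 61.56 * 9.80665 = 603.69737 N. Sum: 57.63 + 603.69737 = 661.32737 N. 1 pound_force = 4.4482216 N, so 661.32737 N = 661.32737 / 4.4482216 = 148.67231 pound_force ≈ 148.7 pound_force (4 s.f.).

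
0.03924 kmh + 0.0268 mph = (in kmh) 1 kmh = 0.27777778 m/s, so 0.03924 kmh = 0.03924 * 0.27777778 = 0.0109 m/s. 1 mph = 0.44704 m/s, so 0.0268 mph = 0.0268 * 0.44704 = 0.011980672 m/s. Sum: 0.0109 + 0.011980672 = 0.022880672 m/s. 1 kmh = 0.27777778 m/s, so 0.022880672 m/s = 0.022880672 / 0.27777778 = 0.082370419 kmh ≈ 0.08237 kmh (4 s.f.). Final answer: 0.08237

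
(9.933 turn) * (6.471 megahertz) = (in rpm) 3.857e+09. Check: 1 turn = 6.2831853 rad, so 9.933 turn = 9.933 * 6.2831853 = 62.41088 rad. 1 megahertz = 1000000 Hz, so 6.471 megahertz = 6.471 * 1000000 = 6471000 Hz. Combine: 62.41088 rad * 6471000 Hz = 4.038608e+08 rad/s. 1 rpm = 0.10471976 rad/s, so 4.038608e+08 rad/s = 4.038608e+08 / 0.10471976 = 3.8565866e+09 rpm ≈ 3.857e+09 rpm (4 s.f.).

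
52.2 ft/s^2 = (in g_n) 1 ft/s^2 = 0.3048 m/s^2, so 52.2 ft/s^2 = 52.2 * 0.3048 = 15.91056 m/s^2. 1 g_n = 9.80665 m/s^2, so 15.91056 m/s^2 = 15.91056 / 9.80665 = 1.6224256 g_n ≈ 1.622 g_n (4 s.f.). Final answer: 1.622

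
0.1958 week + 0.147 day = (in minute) 2185. Check: 1 week = 604800 s, so 0.1958 week = 0.1958 * 604800 = 118419.84 s. 1 day = 86400 s, so 0.147 day = 0.147 * 86400 = 12700.8 s. Sum: 118419.84 + 12700.8 = 131120.64 s. 1 minute = 60 s, so 131120.64 s = 131120.64 / 60 = 2185.344 minute ≈ 2185 minute (4 s.f.).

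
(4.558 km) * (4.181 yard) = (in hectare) 1 km = 1000 m, so 4.558 km = 4.558 * 1000 = 4558 m. 1 yard = 0.9144 m, so 4.181 yard = 4.181 * 0.9144 = 3.8231064 m. Combine: 4558 m * 3.8231064 m = 17425.719 m^2. 1 hectare = 10000 m^2, so 17425.719 m^2 = 17425.719 / 10000 = 1.7425719 hectare ≈ 1.743 hectare (4 s.f.). Final answer: 1.743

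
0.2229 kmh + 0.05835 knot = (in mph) 1 kmh = 0.27777778 m/s, so 0.2229 kmh = 0.2229 * 0.27777778 = 0.061916667 m/s. 1 knot = 0.51444444 m/s, so 0.05835 knot = 0.05835 * 0.51444444 = 0.030017833 m/s. Sum: 0.061916667 + 0.030017833 = 0.0919345 m/s. 1 mph = 0.44704 m/s, so 0.0919345 m/s = 0.0919345 / 0.44704 = 0.20565162 mph ≈ 0.2057 mph (4 s.f.). Final answer: 0.2057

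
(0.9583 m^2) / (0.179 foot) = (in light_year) 0.9583 m^2 is already in m^2. 1 foot = 0.3048 m, so 0.179 foot = 0.179 * 0.3048 = 0.0545592 m. Combine: 0.9583 m^2 / 0.0545592 m = 17.564407 m. 1 light_year = 9.4607305e+15 m, so 17.564407 m = 17.564407 / 9.4607305e+15 = 1.8565593e-15 light_year ≈ 1.857e-15 light_year (4 s.f.). Final answer: 1.857e-15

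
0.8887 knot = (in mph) 1 knot = 0.51444444 m/s, so 0.8887 knot = 0.8887 * 0.51444444 = 0.45718678 m/s. 1 mph = 0.44704 m/s, so 0.45718678 m/s = 0.45718678 / 0.44704 = 1.0226977 mph ≈ 1.023 mph (4 s.f.). Final answer: 1.023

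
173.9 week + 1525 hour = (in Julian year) 3.507. Check: 1 week = 604800 s, so 173.9 week = 173.9 * 604800 = 1.0517472e+08 s. 1 hour = 3600 s, so 1525 hour = 1525 * 3600 = 5490000 s. Sum: 1.0517472e+08 + 5490000 = 1.1066472e+08 s. 1 Julian year = 31557600 s, so 1.1066472e+08 s = 1.1066472e+08 / 31557600 = 3.5067534 Julian year ≈ 3.507 Julian year (4 s.f.).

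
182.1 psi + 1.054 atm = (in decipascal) 1 psi = 6894.7573 Pa, so 182.1 psi = 182.1 * 6894.7573 = 1255535.3 Pa. 1 atm = 101325 Pa, so 1.054 atm = 1.054 * 101325 = 106796.55 Pa. Sum: 1255535.3 + 106796.55 = 1362331.9 Pa. 1 decipascal = 0.1 Pa, so 1362331.9 Pa = 1362331.9 / 0.1 = 13623319 decipascal ≈ 1.362e+07 decipascal (4 s.f.). Final answer: 1.362e+07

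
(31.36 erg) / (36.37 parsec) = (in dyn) 1 erg = 1e-07 J, so 31.36 erg = 31.36 * 1e-07 = 3.136e-06 J. 1 parsec = 3.0856776e+16 m, so 36.37 parsec = 36.37 * 3.0856776e+16 = 1.1222609e+18 m. Combine: 3.136e-06 J / 1.1222609e+18 m = 2.794359e-24 N. 1 dyn = 1e-05 N, so 2.794359e-24 N = 2.794359e-24 / 1e-05 = 2.794359e-19 dyn ≈ 2.794e-19 dyn (4 s.f.). Final answer: 2.794e-19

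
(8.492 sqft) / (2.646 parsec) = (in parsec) 3.131e-34. Check: 1 sqft = 0.09290304 m^2, so 8.492 sqft = 8.492 * 0.09290304 = 0.78893262 m^2. 1 parsec = 3.0856776e+16 m, so 2.646 parsec = 2.646 * 3.0856776e+16 = 8.1647029e+16 m. Combine: 0.78893262 m^2 / 8.1647029e+16 m = 9.6627229e-18 m. 1 parsec = 3.0856776e+16 m, so 9.6627229e-18 m = 9.6627229e-18 / 3.0856776e+16 = 3.1314752e-34 parsec ≈ 3.131e-34 parsec (4 s.f.).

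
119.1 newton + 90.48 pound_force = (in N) 119.1 newton = 119.1 N. 1 pound_force = 4.4482216 N, so 90.48 pound_force = 90.48 * 4.4482216 = 402.47509 N. Sum: 119.1 + 402.47509 = 521.57509 N. Result: 521.57509 N ≈ 521.6 N (4 s.f.). Final answer: 521.6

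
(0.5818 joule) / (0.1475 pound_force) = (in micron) 0.5818 joule = 0.5818 J. 1 pound_force = 4.4482216 N, so 0.1475 pound_force = 0.1475 * 4.4482216 = 0.65611269 N. Combine: 0.5818 J / 0.65611269 N = 0.88673792 m. 1 micron = 1e-06 m, so 0.88673792 m = 0.88673792 / 1e-06 = 886737.92 micron ≈ 8.867e+05 micron (4 s.f.). Final answer: 8.867e+05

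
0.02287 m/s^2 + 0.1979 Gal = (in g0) 0.002534. Check: 0.02287 m/s^2 is already in m/s^2. 1 Gal = 0.01 m/s^2, so 0.1979 Gal = 0.1979 * 0.01 = 0.001979 m/s^2. Sum: 0.02287 + 0.001979 = 0.024849 m/s^2. 1 g0 = 9.80665 m/s^2, so 0.024849 m/s^2 = 0.024849 / 9.80665 = 0.0025338928 g0 ≈ 0.002534 g0 (4 s.f.).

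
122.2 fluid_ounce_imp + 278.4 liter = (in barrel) 1 fluid_ounce_imp = 2.8413063e-05 m^3, so 122.2 fluid_ounce_imp = 122.2 * 2.8413063e-05 = 0.0034720762 m^3. 1 liter = 0.001 m^3, so 278.4 liter = 278.4 * 0.001 = 0.2784 m^3. Sum: 0.0034720762 + 0.2784 = 0.28187208 m^3. 1 barrel = 0.15898729 m^3, so 0.28187208 m^3 = 0.28187208 / 0.15898729 = 1.772922 barrel ≈ 1.773 barrel (4 s.f.). Final answer: 1.773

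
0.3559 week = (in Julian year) 1 week = 604800 s, so 0.3559 week = 0.3559 * 604800 = 215248.32 s. 1 Julian year = 31557600 s, so 215248.32 s = 215248.32 / 31557600 = 0.0068208077 Julian year ≈ 0.006821 Julian year (4 s.f.). Final answer: 0.006821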